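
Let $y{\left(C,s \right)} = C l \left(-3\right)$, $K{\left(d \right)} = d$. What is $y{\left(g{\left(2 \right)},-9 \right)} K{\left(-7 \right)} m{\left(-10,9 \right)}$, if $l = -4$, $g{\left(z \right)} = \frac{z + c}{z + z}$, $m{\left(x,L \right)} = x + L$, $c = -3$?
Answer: $-21$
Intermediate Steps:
$m{\left(x,L \right)} = L + x$
$g{\left(z \right)} = \frac{-3 + z}{2 z}$ ($g{\left(z \right)} = \frac{z - 3}{z + z} = \frac{-3 + z}{2 z}$)
$y{\left(C,s \right)} = 12 C$ ($y{\left(C,s \right)} = C \left(-4\right) \left(-3\right) = - 4 C \left(-3\right) = 12 C$)
$y{\left(g{\left(2 \right)},-9 \right)} K{\left(-7 \right)} m{\left(-10,9 \right)} = 12 \frac{-3 + 2}{2 \cdot 2} \left(-7\right) \left(9 - 10\right) = 12 \cdot \frac{1}{2} \cdot \frac{1}{2} \left(-1\right) \left(-7\right) \left(-1\right) = 12 \left(- \frac{1}{4}\right) \left(-7\right) \left(-1\right) = \left(-3\right) \left(-7\right) \left(-1\right) = 21 \left(-1\right) = -21$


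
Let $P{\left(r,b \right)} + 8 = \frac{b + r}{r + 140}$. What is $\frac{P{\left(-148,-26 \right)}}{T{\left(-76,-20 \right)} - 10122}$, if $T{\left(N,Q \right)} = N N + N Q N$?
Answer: $- \frac{55}{479464} \approx -0.00011471$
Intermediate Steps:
$P{\left(r,b \right)} = -8 + \frac{b + r}{140 + r}$ ($P{\left(r,b \right)} = -8 + \frac{b + r}{r + 140} = -8 + \frac{b + r}{140 + r}$)
$T{\left(N,Q \right)} = N^{2} + Q N^{2}$
$\frac{P{\left(-148,-26 \right)}}{T{\left(-76,-20 \right)} - 10122} = \frac{\frac{1}{140 - 148} \left(-1120 - 26 - -1036\right)}{\left(-76\right)^{2} \left(1 - 20\right) - 10122} = \frac{\frac{1}{-8} \left(-1120 - 26 + 1036\right)}{5776 \left(-19\right) - 10122} = \frac{\left(- \frac{1}{8}\right) \left(-110\right)}{-109744 - 10122} = \frac{55}{4 \left(-119866\right)} = \frac{55}{4} \left(- \frac{1}{119866}\right) = - \frac{55}{479464}$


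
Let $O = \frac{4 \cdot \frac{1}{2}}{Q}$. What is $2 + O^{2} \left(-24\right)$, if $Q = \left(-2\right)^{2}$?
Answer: $-4$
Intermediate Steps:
$Q = 4$
$O = \frac{1}{2}$ ($O = \frac{4 \cdot \frac{1}{2}}{4} = 4 \cdot \frac{1}{2} \cdot \frac{1}{4} = 2 \cdot \frac{1}{4} = \frac{1}{2} \approx 0.5$)
$2 + O^{2} \left(-24\right) = 2 + \left(\frac{1}{2}\right)^{2} \left(-24\right) = 2 + \frac{1}{4} \left(-24\right) = 2 - 6 = -4$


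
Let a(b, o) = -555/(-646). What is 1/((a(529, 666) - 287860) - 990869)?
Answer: -646/826058379 ≈ -7.8203e-7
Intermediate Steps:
a(b, o) = 555/646 (a(b, o) = -555*(-1/646) = 555/646)
1/((a(529, 666) - 287860) - 990869) = 1/((555/646 - 287860) - 990869) = 1/(-185957005/646 - 990869) = 1/(-826058379/646) = -646/826058379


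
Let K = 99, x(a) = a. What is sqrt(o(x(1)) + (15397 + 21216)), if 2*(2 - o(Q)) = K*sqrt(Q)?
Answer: sqrt(146262)/2 ≈ 191.22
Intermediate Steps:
o(Q) = 2 - 99*sqrt(Q)/2
sqrt(o(x(1)) + (15397 + 21216)) = sqrt((2 - 99*sqrt(1)/2) + (15397 + 21216)) = sqrt((2 - 99/2*1) + 36613) = sqrt((2 - 99/2) + 36613) = sqrt(-95/2 + 36613) = sqrt(73131/2) = sqrt(146262)/2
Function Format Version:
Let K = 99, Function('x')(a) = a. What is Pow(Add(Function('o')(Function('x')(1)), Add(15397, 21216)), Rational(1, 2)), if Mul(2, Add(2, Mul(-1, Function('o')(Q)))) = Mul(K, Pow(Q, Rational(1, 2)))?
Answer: Mul(Rational(1, 2), Pow(146262, Rational(1, 2))) ≈ 191.22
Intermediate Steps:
Function('o')(Q) = Add(2, Mul(Rational(-99, 2), Pow(Q, Rational(1, 2)))) (Function('o')(Q) = Add(2, Mul(Rational(-1, 2), Mul(99, Pow(Q, Rational(1, 2))))) = Add(2, Mul(Rational(-99, 2), Pow(Q, Rational(1, 2)))))
Pow(Add(Function('o')(Function('x')(1)), Add(15397, 21216)), Rational(1, 2)) = Pow(Add(Add(2, Mul(Rational(-99, 2), Pow(1, Rational(1, 2)))), Add(15397, 21216)), Rational(1, 2)) = Pow(Add(Add(2, Mul(Rational(-99, 2), 1)), 36613), Rational(1, 2)) = Pow(Add(Add(2, Rational(-99, 2)), 36613), Rational(1, 2)) = Pow(Add(Rational(-95, 2), 36613), Rational(1, 2)) = Pow(Rational(73131, 2), Rational(1, 2)) = Mul(Rational(1, 2), Pow(146262, Rational(1, 2)))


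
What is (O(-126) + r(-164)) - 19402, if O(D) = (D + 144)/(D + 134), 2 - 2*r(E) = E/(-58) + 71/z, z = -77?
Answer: -173278145/8932 ≈ -19400.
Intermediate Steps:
r(E) = 225/154 + E/116 (r(E) = 1 - (E/(-58) + 71/(-77))/2 = 1 - (E*(-1/58) + 71*(-1/77))/2 = 1 - (-E/58 - 71/77)/2 = 1 - (-71/77 - E/58)/2 = 1 + (71/154 + E/116) = 225/154 + E/116)
O(D) = (144 + D)/(134 + D)
(O(-126) + r(-164)) - 19402 = ((144 - 126)/(134 - 126) + (225/154 + (1/116)*(-164))) - 19402 = (18/8 + (225/154 - 41/29)) - 19402 = ((⅛)*18 + 211/4466) - 19402 = (9/4 + 211/4466) - 19402 = 20519/8932 - 19402 = -173278145/8932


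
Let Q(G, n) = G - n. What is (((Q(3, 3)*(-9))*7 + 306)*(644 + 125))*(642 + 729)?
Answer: 322615494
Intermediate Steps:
(((Q(3, 3)*(-9))*7 + 306)*(644 + 125))*(642 + 729) = ((((3 - 1*3)*(-9))*7 + 306)*(644 + 125))*(642 + 729) = ((((3 - 3)*(-9))*7 + 306)*769)*1371 = (((0*(-9))*7 + 306)*769)*1371 = ((0*7 + 306)*769)*1371 = ((0 + 306)*769)*1371 = (306*769)*1371 = 235314*1371 = 322615494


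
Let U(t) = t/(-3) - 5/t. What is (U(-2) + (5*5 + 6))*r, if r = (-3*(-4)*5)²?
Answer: 123000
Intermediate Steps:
U(t) = -5/t - t/3 (U(t) = t*(-⅓) - 5/t = -t/3 - 5/t = -5/t - t/3)
r = 3600 (r = (-3*(-4)*5)² = (12*5)² = 60² = 3600)
(U(-2) + (5*5 + 6))*r = ((-5/(-2) - ⅓*(-2)) + (5*5 + 6))*3600 = ((-5*(-½) + ⅔) + (25 + 6))*3600 = ((5/2 + ⅔) + 31)*3600 = (19/6 + 31)*3600 = (205/6)*3600 = 123000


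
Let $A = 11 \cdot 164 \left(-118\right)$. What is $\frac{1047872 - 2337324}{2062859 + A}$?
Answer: $- \frac{1289452}{1849987} \approx -0.69701$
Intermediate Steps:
$A = -212872$ ($A = 1804 \left(-118\right) = -212872$)
$\frac{1047872 - 2337324}{2062859 + A} = \frac{1047872 - 2337324}{2062859 - 212872} = - \frac{1289452}{1849987}$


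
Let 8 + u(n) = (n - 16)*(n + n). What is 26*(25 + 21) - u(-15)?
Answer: 274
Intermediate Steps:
u(n) = -8 + 2*n*(-16 + n) (u(n) = -8 + (n - 16)*(n + n) = -8 + (-16 + n)*(2*n) = -8 + 2*n*(-16 + n))
26*(25 + 21) - u(-15) = 26*(25 + 21) - (-8 - 32*(-15) + 2*(-15)**2) = 26*46 - (-8 + 480 + 2*225) = 1196 - (-8 + 480 + 450) = 1196 - 1*922 = 1196 - 922 = 274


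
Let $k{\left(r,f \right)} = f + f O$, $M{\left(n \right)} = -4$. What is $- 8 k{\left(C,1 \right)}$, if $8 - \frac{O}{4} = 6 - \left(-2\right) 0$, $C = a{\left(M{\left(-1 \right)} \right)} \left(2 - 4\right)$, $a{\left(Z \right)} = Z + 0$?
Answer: $-72$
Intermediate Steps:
$a{\left(Z \right)} = Z$
$C = 8$ ($C = - 4 \left(2 - 4\right) = \left(-4\right) \left(-2\right) = 8$)
$O = 8$ ($O = 32 - 4 \left(6 - \left(-2\right) 0\right) = 32 - 4 \left(6 - 0\right) = 32 - 4 \left(6 + 0\right) = 32 - 24 = 8$)
$k{\left(r,f \right)} = 9 f$ ($k{\left(r,f \right)} = f + f 8 = f + 8 f = 9 f$)
$- 8 k{\left(C,1 \right)} = - 8 \cdot 9 \cdot 1 = \left(-8\right) 9 = -72$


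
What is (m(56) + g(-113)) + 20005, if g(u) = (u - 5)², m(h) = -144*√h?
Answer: 33929 - 288*√14 ≈ 32851.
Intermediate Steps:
g(u) = (-5 + u)²
(m(56) + g(-113)) + 20005 = (-288*√14 + (-5 - 113)²) + 20005 = (-288*√14 + (-118)²) + 20005 = (-288*√14 + 13924) + 20005 = (13924 - 288*√14) + 20005 = 33929 - 288*√14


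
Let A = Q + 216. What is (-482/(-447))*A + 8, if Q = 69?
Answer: 46982/149 ≈ 315.32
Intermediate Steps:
A = 285 (A = 69 + 216 = 285)
(-482/(-447))*A + 8 = -482/(-447)*285 + 8 = -482*(-1/447)*285 + 8 = (482/447)*285 + 8 = 45790/149 + 8 = 46982/149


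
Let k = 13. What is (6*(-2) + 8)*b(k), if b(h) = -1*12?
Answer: 48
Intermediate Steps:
b(h) = -12
(6*(-2) + 8)*b(k) = (6*(-2) + 8)*(-12) = (-12 + 8)*(-12) = -4*(-12) = 48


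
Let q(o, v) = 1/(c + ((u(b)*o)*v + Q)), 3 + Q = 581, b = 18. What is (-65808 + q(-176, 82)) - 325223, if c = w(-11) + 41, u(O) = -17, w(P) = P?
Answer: -96174856511/245952 ≈ -3.9103e+5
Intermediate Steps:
Q = 578 (Q = -3 + 581 = 578)
c = 30 (c = -11 + 41 = 30)
q(o, v) = 1/(608 - 17*o*v) (q(o, v) = 1/(30 + ((-17*o)*v + 578)) = 1/(30 + (-17*o*v + 578)) = 1/(30 + (578 - 17*o*v)) = 1/(608 - 17*o*v))
(-65808 + q(-176, 82)) - 325223 = (-65808 + 1/(608 - 17*(-176)*82)) - 325223 = (-65808 + 1/(608 + 245344)) - 325223 = (-65808 + 1/245952) - 325223 = -16185609215/245952 - 325223 = -96174856511/245952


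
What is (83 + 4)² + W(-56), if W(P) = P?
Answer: 7513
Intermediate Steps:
(83 + 4)² + W(-56) = (83 + 4)² - 56 = 87² - 56 = 7569 - 56 = 7513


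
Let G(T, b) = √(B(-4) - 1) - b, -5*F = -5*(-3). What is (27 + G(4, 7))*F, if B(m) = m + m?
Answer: -60 - 9*I ≈ -60.0 - 9.0*I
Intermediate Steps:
B(m) = 2*m
F = -3 (F = -(-1)*(-3) = -⅕*15 = -3)
G(T, b) = -b + 3*I (G(T, b) = √(2*(-4) - 1) - b = √(-8 - 1) - b = √(-9) - b = 3*I - b = -b + 3*I)
(27 + G(4, 7))*F = (27 + (-1*7 + 3*I))*(-3) = (27 + (-7 + 3*I))*(-3) = (20 + 3*I)*(-3) = -60 - 9*I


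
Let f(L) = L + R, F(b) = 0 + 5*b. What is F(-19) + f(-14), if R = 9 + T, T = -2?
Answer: -102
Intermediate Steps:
R = 7 (R = 9 - 2 = 7)
F(b) = 5*b
f(L) = 7 + L (f(L) = L + 7 = 7 + L)
F(-19) + f(-14) = 5*(-19) + (7 - 14) = -95 - 7 = -102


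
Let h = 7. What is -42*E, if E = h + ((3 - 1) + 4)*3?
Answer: -1050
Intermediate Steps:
E = 25 (E = 7 + ((3 - 1) + 4)*3 = 7 + (2 + 4)*3 = 7 + 6*3 = 7 + 18 = 25)
-42*E = -42*25 = -1050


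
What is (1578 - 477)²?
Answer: 1212201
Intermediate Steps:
(1578 - 477)² = 1101² = 1212201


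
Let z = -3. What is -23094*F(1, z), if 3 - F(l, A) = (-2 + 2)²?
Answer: -69282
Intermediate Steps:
F(l, A) = 3 (F(l, A) = 3 - (-2 + 2)² = 3 - 1*0² = 3 - 1*0 = 3 + 0 = 3)
-23094*F(1, z) = -23094*3 = -69282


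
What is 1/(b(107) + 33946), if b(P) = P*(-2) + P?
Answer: 1/33839 ≈ 2.9552e-5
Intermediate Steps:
b(P) = -P (b(P) = -2*P + P = -P)
1/(b(107) + 33946) = 1/(-1*107 + 33946) = 1/(-107 + 33946) = 1/33839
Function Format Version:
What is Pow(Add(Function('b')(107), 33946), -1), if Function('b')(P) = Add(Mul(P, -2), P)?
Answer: Rational(1, 33839) ≈ 2.9552e-5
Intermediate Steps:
Function('b')(P) = Mul(-1, P) (Function('b')(P) = Add(Mul(-2, P), P) = Mul(-1, P))
Pow(Add(Function('b')(107), 33946), -1) = Pow(Add(Mul(-1, 107), 33946), -1) = Pow(Add(-107, 33946), -1) = Pow(33839, -1) = Rational(1, 33839)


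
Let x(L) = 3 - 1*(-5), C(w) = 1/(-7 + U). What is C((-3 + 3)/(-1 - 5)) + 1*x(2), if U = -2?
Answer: 71/9 ≈ 7.8889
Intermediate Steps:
C(w) = -1/9 (C(w) = 1/(-7 - 2) = 1/(-9) = -1/9)
x(L) = 8 (x(L) = 3 + 5 = 8)
C((-3 + 3)/(-1 - 5)) + 1*x(2) = -1/9 + 1*8 = -1/9 + 8 = 71/9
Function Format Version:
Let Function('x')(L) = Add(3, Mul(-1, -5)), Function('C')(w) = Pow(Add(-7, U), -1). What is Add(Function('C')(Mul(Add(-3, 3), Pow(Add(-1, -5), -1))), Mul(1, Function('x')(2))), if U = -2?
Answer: Rational(71, 9) ≈ 7.8889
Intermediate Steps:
Function('C')(w) = Rational(-1, 9) (Function('C')(w) = Pow(Add(-7, -2), -1) = Pow(-9, -1) = Rational(-1, 9))
Function('x')(L) = 8 (Function('x')(L) = Add(3, 5) = 8)
Add(Function('C')(Mul(Add(-3, 3), Pow(Add(-1, -5), -1))), Mul(1, Function('x')(2))) = Add(Rational(-1, 9), Mul(1, 8)) = Add(Rational(-1, 9), 8) = Rational(71, 9)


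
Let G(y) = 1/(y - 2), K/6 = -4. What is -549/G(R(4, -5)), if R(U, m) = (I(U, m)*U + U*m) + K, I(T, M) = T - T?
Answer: 25254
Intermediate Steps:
I(T, M) = 0
K = -24 (K = 6*(-4) = -24)
R(U, m) = -24 + U*m (R(U, m) = (0*U + U*m) - 24 = (0 + U*m) - 24 = U*m - 24 = -24 + U*m)
G(y) = 1/(-2 + y)
-549/G(R(4, -5)) = -(-14274 - 10980) = -549/(1/(-2 + (-24 - 20))) = -549/(1/(-2 - 44)) = -549/(1/(-46)) = -549/(-1/46) = -549*(-46) = 25254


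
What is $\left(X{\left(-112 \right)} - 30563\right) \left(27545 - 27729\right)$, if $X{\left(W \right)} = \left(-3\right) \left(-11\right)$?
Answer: $5617520$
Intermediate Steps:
$X{\left(W \right)} = 33$
$\left(X{\left(-112 \right)} - 30563\right) \left(27545 - 27729\right) = \left(33 - 30563\right) \left(27545 - 27729\right) = \left(-30530\right) \left(-184\right) = 5617520$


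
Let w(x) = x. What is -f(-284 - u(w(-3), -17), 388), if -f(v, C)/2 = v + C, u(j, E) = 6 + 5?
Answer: 186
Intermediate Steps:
u(j, E) = 11
f(v, C) = -2*C - 2*v (f(v, C) = -2*(v + C) = -2*(C + v) = -2*C - 2*v)
-f(-284 - u(w(-3), -17), 388) = -(-2*388 - 2*(-284 - 1*11)) = -(-776 - 2*(-284 - 11)) = -(-776 - 2*(-295)) = -(-776 + 590) = -1*(-186) = 186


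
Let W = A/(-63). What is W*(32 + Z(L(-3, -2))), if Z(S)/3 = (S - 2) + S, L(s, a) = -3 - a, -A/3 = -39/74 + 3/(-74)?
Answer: -20/37 ≈ -0.54054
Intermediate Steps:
A = 63/37 (A = -3*(-39/74 + 3/(-74)) = -3*(-39*1/74 + 3*(-1/74)) = -3*(-39/74 - 3/74) = -3*(-21/37) = 63/37 ≈ 1.7027)
Z(S) = -6 + 6*S (Z(S) = 3*((S - 2) + S) = 3*((-2 + S) + S) = 3*(-2 + 2*S) = -6 + 6*S)
W = -1/37 (W = (63/37)/(-63) = (63/37)*(-1/63) = -1/37 ≈ -0.027027)
W*(32 + Z(L(-3, -2))) = -(32 + (-6 + 6*(-3 - 1*(-2))))/37 = -(32 + (-6 + 6*(-3 + 2)))/37 = -(32 + (-6 + 6*(-1)))/37 = -(32 + (-6 - 6))/37 = -(32 - 12)/37 = -1/37*20 = -20/37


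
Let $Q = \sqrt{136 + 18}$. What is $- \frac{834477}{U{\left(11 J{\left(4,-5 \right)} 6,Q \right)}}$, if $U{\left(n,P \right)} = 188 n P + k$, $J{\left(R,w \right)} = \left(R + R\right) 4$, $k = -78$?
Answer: $- \frac{3616067}{1348812996270} - \frac{9203724992 \sqrt{154}}{674406498135} \approx -0.16936$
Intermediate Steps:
$J{\left(R,w \right)} = 8 R$ ($J{\left(R,w \right)} = 2 R 4 = 8 R$)
$Q = \sqrt{154} \approx 12.41$
$U{\left(n,P \right)} = -78 + 188 P n$ ($U{\left(n,P \right)} = 188 n P - 78 = 188 P n - 78 = -78 + 188 P n$)
$- \frac{834477}{U{\left(11 J{\left(4,-5 \right)} 6,Q \right)}} = - \frac{834477}{-78 + 188 \sqrt{154} \cdot 11 \cdot 8 \cdot 4 \cdot 6} = - \frac{834477}{-78 + 188 \sqrt{154} \cdot 11 \cdot 32 \cdot 6} = - \frac{834477}{-78 + 188 \sqrt{154} \cdot 352 \cdot 6} = - \frac{834477}{-78 + 188 \sqrt{154} \cdot 2112} = - \frac{834477}{-78 + 397056 \sqrt{154}}$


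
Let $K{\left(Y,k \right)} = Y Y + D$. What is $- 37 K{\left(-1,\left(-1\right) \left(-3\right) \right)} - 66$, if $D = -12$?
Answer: $341$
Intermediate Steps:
$K{\left(Y,k \right)} = -12 + Y^{2}$ ($K{\left(Y,k \right)} = Y Y - 12 = Y^{2} - 12 = -12 + Y^{2}$)
$- 37 K{\left(-1,\left(-1\right) \left(-3\right) \right)} - 66 = - 37 \left(-12 + \left(-1\right)^{2}\right) - 66 = - 37 \left(-12 + 1\right) - 66 = \left(-37\right) \left(-11\right) - 66 = 407 - 66 = 341$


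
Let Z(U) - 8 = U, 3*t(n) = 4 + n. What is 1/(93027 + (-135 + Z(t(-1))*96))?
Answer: 1/93756 ≈ 1.0666e-5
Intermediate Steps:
t(n) = 4/3 + n/3 (t(n) = (4 + n)/3 = 4/3 + n/3)
Z(U) = 8 + U
1/(93027 + (-135 + Z(t(-1))*96)) = 1/(93027 + (-135 + (8 + (4/3 + (⅓)*(-1)))*96)) = 1/(93027 + (-135 + (8 + (4/3 - ⅓))*96)) = 1/(93027 + (-135 + (8 + 1)*96)) = 1/(93027 + (-135 + 9*96)) = 1/(93027 + (-135 + 864)) = 1/(93027 + 729) = 1/93756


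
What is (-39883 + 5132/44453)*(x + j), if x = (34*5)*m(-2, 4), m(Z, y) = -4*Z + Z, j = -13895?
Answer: 22826266037625/44453 ≈ 5.1349e+8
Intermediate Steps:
m(Z, y) = -3*Z
x = 1020 (x = (34*5)*(-3*(-2)) = 170*6 = 1020)
(-39883 + 5132/44453)*(x + j) = (-39883 + 5132/44453)*(1020 - 13895) = (-39883 + 5132*(1/44453))*(-12875) = (-39883 + 5132/44453)*(-12875) = -1772913867/44453*(-12875) = 22826266037625/44453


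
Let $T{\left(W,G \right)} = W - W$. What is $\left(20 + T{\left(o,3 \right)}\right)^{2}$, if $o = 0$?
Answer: $400$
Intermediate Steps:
$T{\left(W,G \right)} = 0$
$\left(20 + T{\left(o,3 \right)}\right)^{2} = \left(20 + 0\right)^{2} = 20^{2} = 400$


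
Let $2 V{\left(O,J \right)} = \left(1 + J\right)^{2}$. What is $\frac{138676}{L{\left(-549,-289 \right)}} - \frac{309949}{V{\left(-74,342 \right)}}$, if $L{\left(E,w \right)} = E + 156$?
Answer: $- \frac{16558712638}{46236057} \approx -358.13$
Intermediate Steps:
$V{\left(O,J \right)} = \frac{\left(1 + J\right)^{2}}{2}$
$L{\left(E,w \right)} = 156 + E$
$\frac{138676}{L{\left(-549,-289 \right)}} - \frac{309949}{V{\left(-74,342 \right)}} = \frac{138676}{156 - 549} - \frac{309949}{\frac{1}{2} \left(1 + 342\right)^{2}} = \frac{138676}{-393} - \frac{309949}{\frac{1}{2} \cdot 343^{2}} = 138676 \left(- \frac{1}{393}\right) - \frac{309949}{\frac{1}{2} \cdot 117649} = - \frac{138676}{393} - \frac{309949}{\frac{117649}{2}} = - \frac{138676}{393} - \frac{619898}{117649} = - \frac{16558712638}{46236057}$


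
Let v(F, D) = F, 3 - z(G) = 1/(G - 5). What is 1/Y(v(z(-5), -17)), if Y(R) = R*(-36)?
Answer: -5/558 ≈ -0.0089606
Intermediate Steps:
z(G) = 3 - 1/(-5 + G) (z(G) = 3 - 1/(G - 5) = 3 - 1/(-5 + G))
Y(R) = -36*R
1/Y(v(z(-5), -17)) = 1/(-36*(-16 + 3*(-5))/(-5 - 5)) = 1/(-36*(-16 - 15)/(-10)) = 1/(-(-18)*(-31)/5) = 1/(-36*31/10) = 1/(-558/5) = -5/558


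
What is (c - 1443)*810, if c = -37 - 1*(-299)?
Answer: -956610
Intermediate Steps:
c = 262 (c = -37 + 299 = 262)
(c - 1443)*810 = (262 - 1443)*810 = -1181*810 = -956610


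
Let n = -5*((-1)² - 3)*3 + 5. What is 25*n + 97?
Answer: 972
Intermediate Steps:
n = 35 (n = -5*(1 - 3)*3 + 5 = -5*(-2)*3 + 5 = 10*3 + 5 = 30 + 5 = 35)
25*n + 97 = 25*35 + 97 = 875 + 97 = 972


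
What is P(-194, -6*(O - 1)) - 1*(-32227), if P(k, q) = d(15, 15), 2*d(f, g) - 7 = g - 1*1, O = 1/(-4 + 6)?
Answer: 64475/2 ≈ 32238.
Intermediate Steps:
O = ½ (O = 1/2 = ½ ≈ 0.50000)
d(f, g) = 3 + g/2 (d(f, g) = 7/2 + (g - 1*1)/2 = 7/2 + (g - 1)/2 = 7/2 + (-1 + g)/2 = 7/2 + (-½ + g/2) = 3 + g/2)
P(k, q) = 21/2 (P(k, q) = 3 + (½)*15 = 3 + 15/2 = 21/2)
P(-194, -6*(O - 1)) - 1*(-32227) = 21/2 - 1*(-32227) = 21/2 + 32227 = 64475/2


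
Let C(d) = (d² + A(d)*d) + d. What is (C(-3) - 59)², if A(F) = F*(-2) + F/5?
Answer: 119716/25 ≈ 4788.6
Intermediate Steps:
A(F) = -9*F/5 (A(F) = -2*F + F*(⅕) = -2*F + F/5 = -9*F/5)
C(d) = d - 4*d²/5 (C(d) = (d² + (-9*d/5)*d) + d = (d² - 9*d²/5) + d = -4*d²/5 + d = d - 4*d²/5)
(C(-3) - 59)² = ((⅕)*(-3)*(5 - 4*(-3)) - 59)² = ((⅕)*(-3)*(5 + 12) - 59)² = ((⅕)*(-3)*17 - 59)² = (-51/5 - 59)² = (-346/5)² = 119716/25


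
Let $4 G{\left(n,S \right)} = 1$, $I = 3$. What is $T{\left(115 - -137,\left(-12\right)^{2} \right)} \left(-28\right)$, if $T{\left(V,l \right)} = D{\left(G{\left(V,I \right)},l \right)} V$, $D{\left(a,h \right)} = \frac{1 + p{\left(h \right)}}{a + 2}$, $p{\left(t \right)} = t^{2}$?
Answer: $-65031232$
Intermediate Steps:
$G{\left(n,S \right)} = \frac{1}{4}$ ($G{\left(n,S \right)} = \frac{1}{4} \cdot 1 = \frac{1}{4}$)
$D{\left(a,h \right)} = \frac{1 + h^{2}}{2 + a}$ ($D{\left(a,h \right)} = \frac{1 + h^{2}}{a + 2} = \frac{1 + h^{2}}{2 + a}$)
$T{\left(V,l \right)} = V \left(\frac{4}{9} + \frac{4 l^{2}}{9}\right)$ ($T{\left(V,l \right)} = \frac{1 + l^{2}}{2 + \frac{1}{4}} V = \frac{1 + l^{2}}{\frac{9}{4}} V = \frac{4 \left(1 + l^{2}\right)}{9} V = \left(\frac{4}{9} + \frac{4 l^{2}}{9}\right) V = V \left(\frac{4}{9} + \frac{4 l^{2}}{9}\right)$)
$T{\left(115 - -137,\left(-12\right)^{2} \right)} \left(-28\right) = \frac{4 \left(115 - -137\right) \left(1 + \left(\left(-12\right)^{2}\right)^{2}\right)}{9} \left(-28\right) = \frac{4 \left(115 + 137\right) \left(1 + 144^{2}\right)}{9} \left(-28\right) = \frac{4}{9} \cdot 252 \left(1 + 20736\right) \left(-28\right) = \frac{4}{9} \cdot 252 \cdot 20737 \left(-28\right) = 2322544 \left(-28\right) = -65031232$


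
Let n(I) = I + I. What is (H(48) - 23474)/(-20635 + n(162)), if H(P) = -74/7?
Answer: 164392/142177 ≈ 1.1562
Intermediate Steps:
H(P) = -74/7 (H(P) = -74*⅐ = -74/7)
n(I) = 2*I
(H(48) - 23474)/(-20635 + n(162)) = (-74/7 - 23474)/(-20635 + 2*162) = -164392/(7*(-20635 + 324)) = -164392/7/(-20311) = -164392/7*(-1/20311) = 164392/142177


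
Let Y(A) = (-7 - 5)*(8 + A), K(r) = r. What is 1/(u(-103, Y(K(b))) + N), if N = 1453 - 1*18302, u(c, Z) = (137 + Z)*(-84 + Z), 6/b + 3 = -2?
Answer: -25/650581 ≈ -3.8427e-5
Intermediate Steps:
b = -6/5 (b = 6/(-3 - 2) = 6/(-5) = 6*(-1/5) = -6/5 ≈ -1.2000)
Y(A) = -96 - 12*A (Y(A) = -12*(8 + A) = -96 - 12*A)
u(c, Z) = (-84 + Z)*(137 + Z)
N = -16849 (N = 1453 - 18302 = -16849)
1/(u(-103, Y(K(b))) + N) = 1/((-11508 + (-96 - 12*(-6/5))**2 + 53*(-96 - 12*(-6/5))) - 16849) = 1/((-11508 + (-96 + 72/5)**2 + 53*(-96 + 72/5)) - 16849) = 1/((-11508 + (-408/5)**2 + 53*(-408/5)) - 16849) = 1/((-11508 + 166464/25 - 21624/5) - 16849) = 1/(-229356/25 - 16849) = 1/(-650581/25) = -25/650581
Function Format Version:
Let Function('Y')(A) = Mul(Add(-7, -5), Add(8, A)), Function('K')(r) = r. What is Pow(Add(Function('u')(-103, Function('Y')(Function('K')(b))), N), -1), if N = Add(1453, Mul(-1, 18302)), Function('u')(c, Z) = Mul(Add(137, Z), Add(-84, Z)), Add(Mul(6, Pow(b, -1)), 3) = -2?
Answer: Rational(-25, 650581) ≈ -3.8427e-5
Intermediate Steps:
b = Rational(-6, 5) (b = Mul(6, Pow(Add(-3, -2), -1)) = Mul(6, Pow(-5, -1)) = Mul(6, Rational(-1, 5)) = Rational(-6, 5) ≈ -1.2000)
Function('Y')(A) = Add(-96, Mul(-12, A)) (Function('Y')(A) = Mul(-12, Add(8, A)) = Add(-96, Mul(-12, A)))
Function('u')(c, Z) = Mul(Add(-84, Z), Add(137, Z))
N = -16849 (N = Add(1453, -18302) = -16849)
Pow(Add(Function('u')(-103, Function('Y')(Function('K')(b))), N), -1) = Pow(Add(Add(-11508, Pow(Add(-96, Mul(-12, Rational(-6, 5))), 2), Mul(53, Add(-96, Mul(-12, Rational(-6, 5))))), -16849), -1) = Pow(Add(Add(-11508, Pow(Add(-96, Rational(72, 5)), 2), Mul(53, Add(-96, Rational(72, 5)))), -16849), -1) = Pow(Add(Add(-11508, Pow(Rational(-408, 5), 2), Mul(53, Rational(-408, 5))), -16849), -1) = Pow(Add(Add(-11508, Rational(166464, 25), Rational(-21624, 5)), -16849), -1) = Pow(Add(Rational(-229356, 25), -16849), -1) = Pow(Rational(-650581, 25), -1) = Rational(-25, 650581)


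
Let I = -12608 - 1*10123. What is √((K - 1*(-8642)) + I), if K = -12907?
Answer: 2*I*√6749 ≈ 164.3*I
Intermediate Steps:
I = -22731 (I = -12608 - 10123 = -22731)
√((K - 1*(-8642)) + I) = √((-12907 - 1*(-8642)) - 22731) = √((-12907 + 8642) - 22731) = √(-4265 - 22731) = √(-26996) = 2*I*√6749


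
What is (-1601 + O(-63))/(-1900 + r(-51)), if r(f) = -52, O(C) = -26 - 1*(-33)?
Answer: 797/976 ≈ 0.81660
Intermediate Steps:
O(C) = 7 (O(C) = -26 + 33 = 7)
(-1601 + O(-63))/(-1900 + r(-51)) = (-1601 + 7)/(-1900 - 52) = -1594/(-1952) = -1594*(-1/1952) = 797/976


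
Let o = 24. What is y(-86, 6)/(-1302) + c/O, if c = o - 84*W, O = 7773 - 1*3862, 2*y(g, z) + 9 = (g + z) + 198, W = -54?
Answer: 11447941/10184244 ≈ 1.1241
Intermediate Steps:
y(g, z) = 189/2 + g/2 + z/2 (y(g, z) = -9/2 + ((g + z) + 198)/2 = -9/2 + (198 + g + z)/2 = -9/2 + (99 + g/2 + z/2) = 189/2 + g/2 + z/2)
O = 3911 (O = 7773 - 3862 = 3911)
c = 4560 (c = 24 - 84*(-54) = 24 + 4536 = 4560)
y(-86, 6)/(-1302) + c/O = (189/2 + (1/2)*(-86) + (1/2)*6)/(-1302) + 4560/3911 = (189/2 - 43 + 3)*(-1/1302) + 4560*(1/3911) = (109/2)*(-1/1302) + 4560/3911 = -109/2604 + 4560/3911 = 11447941/10184244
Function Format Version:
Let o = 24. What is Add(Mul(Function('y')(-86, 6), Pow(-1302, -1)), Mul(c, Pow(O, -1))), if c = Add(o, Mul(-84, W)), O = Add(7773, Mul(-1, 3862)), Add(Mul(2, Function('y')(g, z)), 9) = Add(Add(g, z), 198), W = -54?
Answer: Rational(11447941, 10184244) ≈ 1.1241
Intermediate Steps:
Function('y')(g, z) = Add(Rational(189, 2), Mul(Rational(1, 2), g), Mul(Rational(1, 2), z)) (Function('y')(g, z) = Add(Rational(-9, 2), Mul(Rational(1, 2), Add(Add(g, z), 198))) = Add(Rational(-9, 2), Mul(Rational(1, 2), Add(198, g, z))) = Add(Rational(-9, 2), Add(99, Mul(Rational(1, 2), g), Mul(Rational(1, 2), z))) = Add(Rational(189, 2), Mul(Rational(1, 2), g), Mul(Rational(1, 2), z)))
O = 3911 (O = Add(7773, -3862) = 3911)
c = 4560 (c = Add(24, Mul(-84, -54)) = Add(24, 4536) = 4560)
Add(Mul(Function('y')(-86, 6), Pow(-1302, -1)), Mul(c, Pow(O, -1))) = Add(Mul(Add(Rational(189, 2), Mul(Rational(1, 2), -86), Mul(Rational(1, 2), 6)), Pow(-1302, -1)), Mul(4560, Pow(3911, -1))) = Add(Mul(Add(Rational(189, 2), -43, 3), Rational(-1, 1302)), Mul(4560, Rational(1, 3911))) = Add(Mul(Rational(109, 2), Rational(-1, 1302)), Rational(4560, 3911)) = Add(Rational(-109, 2604), Rational(4560, 3911)) = Rational(11447941, 10184244)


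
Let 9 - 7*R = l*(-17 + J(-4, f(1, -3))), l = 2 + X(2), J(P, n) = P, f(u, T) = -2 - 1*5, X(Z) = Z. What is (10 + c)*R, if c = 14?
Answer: 2232/7 ≈ 318.86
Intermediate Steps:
f(u, T) = -7 (f(u, T) = -2 - 5 = -7)
l = 4 (l = 2 + 2 = 4)
R = 93/7 (R = 9/7 - 4*(-17 - 4)/7 = 9/7 - 4*(-21)/7 = 9/7 - ⅐*(-84) = 9/7 + 12 = 93/7 ≈ 13.286)
(10 + c)*R = (10 + 14)*(93/7) = 24*(93/7) = 2232/7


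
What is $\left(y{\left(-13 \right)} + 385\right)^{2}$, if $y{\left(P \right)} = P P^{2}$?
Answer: $3283344$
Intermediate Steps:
$y{\left(P \right)} = P^{3}$
$\left(y{\left(-13 \right)} + 385\right)^{2} = \left(\left(-13\right)^{3} + 385\right)^{2} = \left(-2197 + 385\right)^{2} = \left(-1812\right)^{2} = 3283344$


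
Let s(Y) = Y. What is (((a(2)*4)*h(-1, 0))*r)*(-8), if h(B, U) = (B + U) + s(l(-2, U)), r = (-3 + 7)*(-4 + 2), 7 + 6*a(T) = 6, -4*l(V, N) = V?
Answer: 64/3 ≈ 21.333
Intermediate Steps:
l(V, N) = -V/4
a(T) = -1/6 (a(T) = -7/6 + (1/6)*6 = -7/6 + 1 = -1/6)
r = -8 (r = 4*(-2) = -8)
h(B, U) = 1/2 + B + U (h(B, U) = (B + U) - 1/4*(-2) = (B + U) + 1/2 = 1/2 + B + U)
(((a(2)*4)*h(-1, 0))*r)*(-8) = (((-1/6*4)*(1/2 - 1 + 0))*(-8))*(-8) = (-2/3*(-1/2)*(-8))*(-8) = ((1/3)*(-8))*(-8) = -8/3*(-8) = 64/3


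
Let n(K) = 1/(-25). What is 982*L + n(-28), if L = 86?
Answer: 2111299/25 ≈ 84452.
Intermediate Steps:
n(K) = -1/25
982*L + n(-28) = 982*86 - 1/25 = 84452 - 1/25 = 2111299/25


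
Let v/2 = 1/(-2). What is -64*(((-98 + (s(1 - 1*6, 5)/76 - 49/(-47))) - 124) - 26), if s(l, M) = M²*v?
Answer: 14132912/893 ≈ 15826.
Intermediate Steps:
v = -1 (v = 2*(1/(-2)) = 2*(1*(-½)) = 2*(-½) = -1)
s(l, M) = -M² (s(l, M) = M²*(-1) = -M²)
-64*(((-98 + (s(1 - 1*6, 5)/76 - 49/(-47))) - 124) - 26) = -64*(((-98 + (-1*5²/76 - 49/(-47))) - 124) - 26) = -64*(((-98 + (-1*25*(1/76) - 49*(-1/47))) - 124) - 26) = -64*(((-98 + (-25*1/76 + 49/47)) - 124) - 26) = -64*(((-98 + (-25/76 + 49/47)) - 124) - 26) = -64*(((-98 + 2549/3572) - 124) - 26) = -64*((-347507/3572 - 124) - 26) = -64*(-790435/3572 - 26) = -64*(-883307/3572) = 14132912/893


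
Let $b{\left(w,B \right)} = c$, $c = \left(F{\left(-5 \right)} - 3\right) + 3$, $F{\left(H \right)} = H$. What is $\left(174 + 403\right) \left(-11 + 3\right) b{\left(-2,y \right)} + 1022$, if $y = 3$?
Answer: $24102$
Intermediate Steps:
$c = -5$ ($c = \left(-5 - 3\right) + 3 = -8 + 3 = -5$)
$b{\left(w,B \right)} = -5$
$\left(174 + 403\right) \left(-11 + 3\right) b{\left(-2,y \right)} + 1022 = \left(174 + 403\right) \left(-11 + 3\right) \left(-5\right) + 1022 = 577 \left(\left(-8\right) \left(-5\right)\right) + 1022 = 577 \cdot 40 + 1022 = 23080 + 1022 = 24102$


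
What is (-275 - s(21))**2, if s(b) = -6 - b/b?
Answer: 71824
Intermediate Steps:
s(b) = -7 (s(b) = -6 - 1*1 = -6 - 1 = -7)
(-275 - s(21))**2 = (-275 - 1*(-7))**2 = (-275 + 7)**2 = (-268)**2 = 71824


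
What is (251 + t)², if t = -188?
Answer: 3969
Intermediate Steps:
(251 + t)² = (251 - 188)² = 63² = 3969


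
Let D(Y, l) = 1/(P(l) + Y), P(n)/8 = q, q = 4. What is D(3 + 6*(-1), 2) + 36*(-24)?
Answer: -25055/29 ≈ -863.97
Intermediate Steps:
P(n) = 32 (P(n) = 8*4 = 32)
D(Y, l) = 1/(32 + Y)
D(3 + 6*(-1), 2) + 36*(-24) = 1/(32 + (3 + 6*(-1))) + 36*(-24) = 1/(32 + (3 - 6)) - 864 = 1/(32 - 3) - 864 = 1/29 - 864 = -25055/29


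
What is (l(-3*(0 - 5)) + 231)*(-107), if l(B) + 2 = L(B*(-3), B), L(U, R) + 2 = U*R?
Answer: 47936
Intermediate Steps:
L(U, R) = -2 + R*U (L(U, R) = -2 + U*R = -2 + R*U)
l(B) = -4 - 3*B² (l(B) = -2 + (-2 + B*(B*(-3))) = -2 + (-2 + B*(-3*B)) = -2 + (-2 - 3*B²) = -4 - 3*B²)
(l(-3*(0 - 5)) + 231)*(-107) = ((-4 - 3*9*(0 - 5)²) + 231)*(-107) = ((-4 - 3*(-3*(-5))²) + 231)*(-107) = ((-4 - 3*15²) + 231)*(-107) = ((-4 - 3*225) + 231)*(-107) = ((-4 - 675) + 231)*(-107) = (-679 + 231)*(-107) = -448*(-107) = 47936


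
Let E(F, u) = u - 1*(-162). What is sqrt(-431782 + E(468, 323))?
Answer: I*sqrt(431297) ≈ 656.73*I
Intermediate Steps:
E(F, u) = 162 + u (E(F, u) = u + 162 = 162 + u)
sqrt(-431782 + E(468, 323)) = sqrt(-431782 + (162 + 323)) = sqrt(-431782 + 485) = sqrt(-431297) = I*sqrt(431297)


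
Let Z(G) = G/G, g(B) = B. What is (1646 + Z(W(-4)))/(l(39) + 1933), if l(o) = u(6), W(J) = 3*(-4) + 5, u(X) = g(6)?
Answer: 1647/1939 ≈ 0.84941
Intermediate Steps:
u(X) = 6
W(J) = -7 (W(J) = -12 + 5 = -7)
Z(G) = 1
l(o) = 6
(1646 + Z(W(-4)))/(l(39) + 1933) = (1646 + 1)/(6 + 1933) = 1647/1939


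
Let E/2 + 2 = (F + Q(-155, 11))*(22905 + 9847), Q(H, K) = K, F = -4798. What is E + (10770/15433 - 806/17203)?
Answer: -83250298356917836/265493899 ≈ -3.1357e+8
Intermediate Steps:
E = -313567652 (E = -4 + 2*((-4798 + 11)*(22905 + 9847)) = -4 + 2*(-4787*32752) = -4 + 2*(-156783824) = -4 - 313567648 = -313567652)
E + (10770/15433 - 806/17203) = -313567652 + (10770/15433 - 806/17203) = -313567652 + 172837312/265493899 = -83250298356917836/265493899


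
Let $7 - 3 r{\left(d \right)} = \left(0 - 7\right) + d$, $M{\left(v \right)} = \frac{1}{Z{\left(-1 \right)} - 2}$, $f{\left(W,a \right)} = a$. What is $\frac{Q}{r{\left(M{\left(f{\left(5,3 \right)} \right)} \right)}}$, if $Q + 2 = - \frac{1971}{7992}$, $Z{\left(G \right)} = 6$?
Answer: $- \frac{399}{814} \approx -0.49017$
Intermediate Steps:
$M{\left(v \right)} = \frac{1}{4}$ ($M{\left(v \right)} = \frac{1}{6 - 2} = \frac{1}{4}$)
$r{\left(d \right)} = \frac{14}{3} - \frac{d}{3}$ ($r{\left(d \right)} = \frac{7}{3} - \frac{\left(0 - 7\right) + d}{3} = \frac{7}{3} - \frac{-7 + d}{3} = \frac{7}{3} - \left(- \frac{7}{3} + \frac{d}{3}\right) = \frac{14}{3} - \frac{d}{3}$)
$Q = - \frac{665}{296}$ ($Q = -2 - \frac{1971}{7992} = -2 - \frac{73}{296} = - \frac{665}{296} \approx -2.2466$)
$\frac{Q}{r{\left(M{\left(f{\left(5,3 \right)} \right)} \right)}} = - \frac{665}{296 \left(\frac{14}{3} - \frac{1}{12}\right)} = - \frac{665}{296 \cdot \frac{55}{12}} = \left(- \frac{665}{296}\right) \frac{12}{55} = - \frac{399}{814}$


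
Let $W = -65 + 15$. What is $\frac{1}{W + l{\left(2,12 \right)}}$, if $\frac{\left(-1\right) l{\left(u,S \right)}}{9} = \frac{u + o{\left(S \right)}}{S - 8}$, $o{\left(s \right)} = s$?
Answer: $- \frac{2}{163} \approx -0.01227$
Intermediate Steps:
$l{\left(u,S \right)} = - \frac{9 \left(S + u\right)}{-8 + S}$ ($l{\left(u,S \right)} = - 9 \frac{u + S}{S - 8} = - 9 \frac{S + u}{-8 + S} = - \frac{9 \left(S + u\right)}{-8 + S}$)
$W = -50$
$\frac{1}{W + l{\left(2,12 \right)}} = \frac{1}{-50 + \frac{9 \left(\left(-1\right) 12 - 2\right)}{-8 + 12}} = \frac{1}{-50 + \frac{9 \left(-12 - 2\right)}{4}} = \frac{1}{-50 + 9 \cdot \frac{1}{4} \left(-14\right)} = \frac{1}{-50 - \frac{63}{2}} = \frac{1}{- \frac{163}{2}} = - \frac{2}{163}$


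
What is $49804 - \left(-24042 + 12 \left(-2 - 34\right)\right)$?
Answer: $74278$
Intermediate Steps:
$49804 - \left(-24042 + 12 \left(-2 - 34\right)\right) = 49804 + \left(\left(-12\right) \left(-36\right) + 24042\right) = 49804 + \left(432 + 24042\right) = 49804 + 24474 = 74278$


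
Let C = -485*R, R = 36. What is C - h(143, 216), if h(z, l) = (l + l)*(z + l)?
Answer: -172548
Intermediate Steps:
C = -17460 (C = -485*36 = -17460)
h(z, l) = 2*l*(l + z) (h(z, l) = (2*l)*(l + z) = 2*l*(l + z))
C - h(143, 216) = -17460 - 2*216*(216 + 143) = -17460 - 2*216*359 = -17460 - 1*155088 = -17460 - 155088 = -172548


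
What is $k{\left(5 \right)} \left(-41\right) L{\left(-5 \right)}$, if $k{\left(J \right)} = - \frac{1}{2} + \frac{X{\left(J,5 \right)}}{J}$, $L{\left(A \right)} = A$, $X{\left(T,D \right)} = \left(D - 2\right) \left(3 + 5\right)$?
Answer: $\frac{1763}{2} \approx 881.5$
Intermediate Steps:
$X{\left(T,D \right)} = -16 + 8 D$ ($X{\left(T,D \right)} = \left(-2 + D\right) 8 = -16 + 8 D$)
$k{\left(J \right)} = - \frac{1}{2} + \frac{24}{J}$ ($k{\left(J \right)} = - \frac{1}{2} + \frac{-16 + 8 \cdot 5}{J} = \left(-1\right) \frac{1}{2} + \frac{-16 + 40}{J} = - \frac{1}{2} + \frac{24}{J}$)
$k{\left(5 \right)} \left(-41\right) L{\left(-5 \right)} = \frac{48 - 5}{2 \cdot 5} \left(-41\right) \left(-5\right) = \frac{1}{2} \cdot \frac{1}{5} \left(48 - 5\right) \left(-41\right) \left(-5\right) = \frac{1}{2} \cdot \frac{1}{5} \cdot 43 \left(-41\right) \left(-5\right) = \frac{43}{10} \left(-41\right) \left(-5\right) = \left(- \frac{1763}{10}\right) \left(-5\right) = \frac{1763}{2}$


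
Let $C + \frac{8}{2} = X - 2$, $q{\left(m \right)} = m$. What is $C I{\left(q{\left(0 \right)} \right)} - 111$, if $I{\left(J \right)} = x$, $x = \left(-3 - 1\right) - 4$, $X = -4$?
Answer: $-31$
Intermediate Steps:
$C = -10$ ($C = -4 - 6 = -10$)
$x = -8$ ($x = -4 - 4 = -8$)
$I{\left(J \right)} = -8$
$C I{\left(q{\left(0 \right)} \right)} - 111 = \left(-10\right) \left(-8\right) - 111 = 80 - 111 = -31$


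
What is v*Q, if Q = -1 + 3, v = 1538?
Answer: 3076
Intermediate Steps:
Q = 2
v*Q = 1538*2 = 3076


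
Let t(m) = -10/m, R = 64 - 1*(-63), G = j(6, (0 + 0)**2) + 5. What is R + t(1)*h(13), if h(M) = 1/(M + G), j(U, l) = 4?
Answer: 1392/11 ≈ 126.55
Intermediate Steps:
G = 9 (G = 4 + 5 = 9)
R = 127 (R = 64 + 63 = 127)
h(M) = 1/(9 + M) (h(M) = 1/(M + 9) = 1/(9 + M))
R + t(1)*h(13) = 127 + (-10/1)/(9 + 13) = 127 - 10*1/22 = 127 - 5/11 = 1392/11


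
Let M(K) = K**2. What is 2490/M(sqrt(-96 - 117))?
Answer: -830/71 ≈ -11.690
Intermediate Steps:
2490/M(sqrt(-96 - 117)) = 2490/((sqrt(-96 - 117))**2) = 2490/((sqrt(-213))**2) = 2490/((I*sqrt(213))**2) = 2490/(-213) = 2490*(-1/213) = -830/71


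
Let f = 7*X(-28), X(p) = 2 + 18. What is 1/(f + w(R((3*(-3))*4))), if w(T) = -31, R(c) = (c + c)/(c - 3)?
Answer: 1/109 ≈ 0.0091743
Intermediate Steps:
X(p) = 20
R(c) = 2*c/(-3 + c) (R(c) = (2*c)/(-3 + c) = 2*c/(-3 + c))
f = 140 (f = 7*20 = 140)
1/(f + w(R((3*(-3))*4))) = 1/(140 - 31) = 1/109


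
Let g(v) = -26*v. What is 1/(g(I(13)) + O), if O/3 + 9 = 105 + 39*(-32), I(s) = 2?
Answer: -1/3508 ≈ -0.00028506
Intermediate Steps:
O = -3456 (O = -27 + 3*(105 + 39*(-32)) = -27 + 3*(105 - 1248) = -27 + 3*(-1143) = -27 - 3429 = -3456)
1/(g(I(13)) + O) = 1/(-26*2 - 3456) = 1/(-52 - 3456) = 1/(-3508) = -1/3508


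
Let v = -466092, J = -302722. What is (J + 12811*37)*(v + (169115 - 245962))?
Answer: -92997306615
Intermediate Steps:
(J + 12811*37)*(v + (169115 - 245962)) = (-302722 + 12811*37)*(-466092 + (169115 - 245962)) = (-302722 + 474007)*(-466092 - 76847) = 171285*(-542939) = -92997306615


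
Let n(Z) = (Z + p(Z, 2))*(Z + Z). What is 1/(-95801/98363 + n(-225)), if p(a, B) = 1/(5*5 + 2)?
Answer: 295089/29872555697 ≈ 9.8783e-6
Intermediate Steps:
p(a, B) = 1/27 (p(a, B) = 1/(25 + 2) = 1/27)
n(Z) = 2*Z*(1/27 + Z) (n(Z) = (Z + 1/27)*(Z + Z) = (1/27 + Z)*(2*Z) = 2*Z*(1/27 + Z))
1/(-95801/98363 + n(-225)) = 1/(-95801/98363 + (2/27)*(-225)*(1 + 27*(-225))) = 1/(-95801*1/98363 + (2/27)*(-225)*(1 - 6075)) = 1/(-95801/98363 + (2/27)*(-225)*(-6074)) = 1/(-95801/98363 + 303700/3) = 1/(29872555697/295089) = 295089/29872555697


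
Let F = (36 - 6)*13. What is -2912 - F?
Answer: -3302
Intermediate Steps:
F = 390 (F = 30*13 = 390)
-2912 - F = -2912 - 1*390 = -2912 - 390 = -3302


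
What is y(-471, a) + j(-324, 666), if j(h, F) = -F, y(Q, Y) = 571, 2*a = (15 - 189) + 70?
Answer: -95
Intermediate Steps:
a = -52 (a = ((15 - 189) + 70)/2 = (-174 + 70)/2 = (1/2)*(-104) = -52)
y(-471, a) + j(-324, 666) = 571 - 1*666 = 571 - 666 = -95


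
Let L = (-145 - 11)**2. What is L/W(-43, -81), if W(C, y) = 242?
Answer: 12168/121 ≈ 100.56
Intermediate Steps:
L = 24336 (L = (-156)**2 = 24336)
L/W(-43, -81) = 24336/242 = 24336*(1/242) = 12168/121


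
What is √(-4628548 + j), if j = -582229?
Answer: 13*I*√30833 ≈ 2282.7*I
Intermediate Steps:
√(-4628548 + j) = √(-4628548 - 582229) = √(-5210777) = 13*I*√30833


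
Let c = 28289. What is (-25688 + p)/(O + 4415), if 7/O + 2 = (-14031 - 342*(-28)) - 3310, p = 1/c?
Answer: -5644184383377/970066529122 ≈ -5.8183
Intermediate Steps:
p = 1/28289 ≈ 3.5349e-5
O = -7/7767 (O = 7/(-2 + ((-14031 - 342*(-28)) - 3310)) = 7/(-2 + ((-14031 + 9576) - 3310)) = 7/(-2 + (-4455 - 3310)) = 7/(-2 - 7765) = 7/(-7767) = 7*(-1/7767) = -7/7767 ≈ -0.00090125)
(-25688 + p)/(O + 4415) = (-25688 + 1/28289)/(-7/7767 + 4415) = -726687831/(28289*34291298/7767) = -726687831/28289*7767/34291298 = -5644184383377/970066529122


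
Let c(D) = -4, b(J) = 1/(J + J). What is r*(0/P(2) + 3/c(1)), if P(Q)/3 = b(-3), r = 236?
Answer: -177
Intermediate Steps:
b(J) = 1/(2*J)
P(Q) = -½ (P(Q) = 3*((½)/(-3)) = 3*((½)*(-⅓)) = 3*(-⅙) = -½)
r*(0/P(2) + 3/c(1)) = 236*(0/(-½) + 3/(-4)) = 236*(0*(-2) + 3*(-¼)) = 236*(0 - ¾) = 236*(-¾) = -177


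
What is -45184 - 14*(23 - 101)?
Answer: -44092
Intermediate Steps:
-45184 - 14*(23 - 101) = -45184 - 14*(-78) = -45184 - 1*(-1092) = -45184 + 1092 = -44092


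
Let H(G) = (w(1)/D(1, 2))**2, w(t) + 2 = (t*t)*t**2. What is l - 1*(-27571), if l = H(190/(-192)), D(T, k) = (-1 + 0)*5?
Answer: 689276/25 ≈ 27571.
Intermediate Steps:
w(t) = -2 + t**4 (w(t) = -2 + (t*t)*t**2 = -2 + t**2*t**2 = -2 + t**4)
D(T, k) = -5 (D(T, k) = -1*5 = -5)
H(G) = 1/25 (H(G) = ((-2 + 1**4)/(-5))**2 = ((-2 + 1)*(-1/5))**2 = (-1*(-1/5))**2 = (1/5)**2 = 1/25)
l = 1/25 ≈ 0.040000
l - 1*(-27571) = 1/25 - 1*(-27571) = 1/25 + 27571 = 689276/25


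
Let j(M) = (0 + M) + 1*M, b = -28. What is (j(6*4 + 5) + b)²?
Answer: 900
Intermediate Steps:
j(M) = 2*M (j(M) = M + M = 2*M)
(j(6*4 + 5) + b)² = (2*(6*4 + 5) - 28)² = (2*(24 + 5) - 28)² = (2*29 - 28)² = (58 - 28)² = 30² = 900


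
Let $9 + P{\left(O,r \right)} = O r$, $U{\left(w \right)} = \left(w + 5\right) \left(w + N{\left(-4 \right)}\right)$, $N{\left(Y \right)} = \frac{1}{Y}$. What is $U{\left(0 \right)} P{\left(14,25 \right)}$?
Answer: $- \frac{1705}{4} \approx -426.25$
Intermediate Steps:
$U{\left(w \right)} = \left(5 + w\right) \left(- \frac{1}{4} + w\right)$ ($U{\left(w \right)} = \left(w + 5\right) \left(w + \frac{1}{-4}\right) = \left(5 + w\right) \left(w - \frac{1}{4}\right) = \left(5 + w\right) \left(- \frac{1}{4} + w\right)$)
$P{\left(O,r \right)} = -9 + O r$
$U{\left(0 \right)} P{\left(14,25 \right)} = \left(- \frac{5}{4} + 0^{2} + \frac{19}{4} \cdot 0\right) \left(-9 + 14 \cdot 25\right) = \left(- \frac{5}{4} + 0 + 0\right) \left(-9 + 350\right) = \left(- \frac{5}{4}\right) 341 = - \frac{1705}{4}$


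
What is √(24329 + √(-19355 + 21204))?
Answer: 6*√677 ≈ 156.12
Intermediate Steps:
√(24329 + √(-19355 + 21204)) = √(24329 + √1849) = √(24329 + 43) = √24372 = 6*√677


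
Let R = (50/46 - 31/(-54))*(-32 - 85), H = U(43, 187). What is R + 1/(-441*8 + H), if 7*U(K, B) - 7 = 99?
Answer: -164870044/848355 ≈ -194.34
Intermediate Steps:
U(K, B) = 106/7 (U(K, B) = 1 + (⅐)*99 = 1 + 99/7 = 106/7)
H = 106/7 ≈ 15.143
R = -26819/138 (R = (50*(1/46) - 31*(-1/54))*(-117) = (25/23 + 31/54)*(-117) = (2063/1242)*(-117) = -26819/138 ≈ -194.34)
R + 1/(-441*8 + H) = -26819/138 + 1/(-441*8 + 106/7) = -26819/138 + 1/(-3528 + 106/7) = -26819/138 + 1/(-24590/7) = -26819/138 - 7/24590 = -164870044/848355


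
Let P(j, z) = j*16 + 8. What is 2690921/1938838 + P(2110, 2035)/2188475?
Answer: 5954484017059/4243098492050 ≈ 1.4033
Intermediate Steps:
P(j, z) = 8 + 16*j (P(j, z) = 16*j + 8 = 8 + 16*j)
2690921/1938838 + P(2110, 2035)/2188475 = 2690921/1938838 + (8 + 16*2110)/2188475 = 2690921*(1/1938838) + (8 + 33760)*(1/2188475) = 2690921/1938838 + 33768*(1/2188475) = 2690921/1938838 + 33768/2188475 = 5954484017059/4243098492050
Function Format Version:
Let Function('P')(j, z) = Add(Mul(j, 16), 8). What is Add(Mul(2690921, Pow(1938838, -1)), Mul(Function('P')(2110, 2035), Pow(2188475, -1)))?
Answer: Rational(5954484017059, 4243098492050) ≈ 1.4033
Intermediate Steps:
Function('P')(j, z) = Add(8, Mul(16, j)) (Function('P')(j, z) = Add(Mul(16, j), 8) = Add(8, Mul(16, j)))
Add(Mul(2690921, Pow(1938838, -1)), Mul(Function('P')(2110, 2035), Pow(2188475, -1))) = Add(Mul(2690921, Pow(1938838, -1)), Mul(Add(8, Mul(16, 2110)), Pow(2188475, -1))) = Add(Mul(2690921, Rational(1, 1938838)), Mul(Add(8, 33760), Rational(1, 2188475))) = Add(Rational(2690921, 1938838), Mul(33768, Rational(1, 2188475))) = Add(Rational(2690921, 1938838), Rational(33768, 2188475)) = Rational(5954484017059, 4243098492050)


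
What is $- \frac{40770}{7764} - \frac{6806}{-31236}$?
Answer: $- \frac{25430207}{5052423} \approx -5.0333$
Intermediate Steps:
$- \frac{40770}{7764} - \frac{6806}{-31236} = \left(-40770\right) \frac{1}{7764} - - \frac{3403}{15618} = - \frac{6795}{1294} + \frac{3403}{15618} = - \frac{25430207}{5052423}$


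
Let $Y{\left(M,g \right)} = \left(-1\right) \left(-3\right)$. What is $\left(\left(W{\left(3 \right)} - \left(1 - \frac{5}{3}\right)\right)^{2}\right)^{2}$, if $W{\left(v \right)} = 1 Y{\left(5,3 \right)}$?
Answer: $\frac{14641}{81} \approx 180.75$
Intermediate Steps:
$Y{\left(M,g \right)} = 3$
$W{\left(v \right)} = 3$ ($W{\left(v \right)} = 1 \cdot 3 = 3$)
$\left(\left(W{\left(3 \right)} - \left(1 - \frac{5}{3}\right)\right)^{2}\right)^{2} = \left(\left(3 - \left(1 - \frac{5}{3}\right)\right)^{2}\right)^{2} = \left(\left(3 - - \frac{2}{3}\right)^{2}\right)^{2} = \left(\left(3 + \left(\frac{5}{3} - 1\right)\right)^{2}\right)^{2} = \left(\left(3 + \frac{2}{3}\right)^{2}\right)^{2} = \left(\left(\frac{11}{3}\right)^{2}\right)^{2} = \left(\frac{121}{9}\right)^{2} = \frac{14641}{81}$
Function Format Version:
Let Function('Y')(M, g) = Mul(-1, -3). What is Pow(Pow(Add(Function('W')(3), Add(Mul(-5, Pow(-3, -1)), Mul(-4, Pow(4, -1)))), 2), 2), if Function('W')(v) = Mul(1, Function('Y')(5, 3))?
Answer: Rational(14641, 81) ≈ 180.75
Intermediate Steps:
Function('Y')(M, g) = 3
Function('W')(v) = 3 (Function('W')(v) = Mul(1, 3) = 3)
Pow(Pow(Add(Function('W')(3), Add(Mul(-5, Pow(-3, -1)), Mul(-4, Pow(4, -1)))), 2), 2) = Pow(Pow(Add(3, Add(Mul(-5, Pow(-3, -1)), Mul(-4, Pow(4, -1)))), 2), 2) = Pow(Pow(Add(3, Add(Mul(-5, Rational(-1, 3)), Mul(-4, Rational(1, 4)))), 2), 2) = Pow(Pow(Add(3, Add(Rational(5, 3), -1)), 2), 2) = Pow(Pow(Add(3, Rational(2, 3)), 2), 2) = Pow(Pow(Rational(11, 3), 2), 2) = Pow(Rational(121, 9), 2) = Rational(14641, 81)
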